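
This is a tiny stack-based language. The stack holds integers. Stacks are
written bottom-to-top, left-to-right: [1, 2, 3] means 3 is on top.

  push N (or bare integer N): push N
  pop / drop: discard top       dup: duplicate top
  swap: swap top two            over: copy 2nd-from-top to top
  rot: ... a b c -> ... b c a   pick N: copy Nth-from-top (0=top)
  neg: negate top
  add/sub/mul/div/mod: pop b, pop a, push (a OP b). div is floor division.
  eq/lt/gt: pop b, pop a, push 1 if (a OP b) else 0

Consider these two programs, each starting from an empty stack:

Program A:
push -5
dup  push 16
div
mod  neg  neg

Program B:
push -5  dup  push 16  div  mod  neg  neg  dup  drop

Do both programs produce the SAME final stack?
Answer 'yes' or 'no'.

Answer: yes

Derivation:
Program A trace:
  After 'push -5': [-5]
  After 'dup': [-5, -5]
  After 'push 16': [-5, -5, 16]
  After 'div': [-5, -1]
  After 'mod': [0]
  After 'neg': [0]
  After 'neg': [0]
Program A final stack: [0]

Program B trace:
  After 'push -5': [-5]
  After 'dup': [-5, -5]
  After 'push 16': [-5, -5, 16]
  After 'div': [-5, -1]
  After 'mod': [0]
  After 'neg': [0]
  After 'neg': [0]
  After 'dup': [0, 0]
  After 'drop': [0]
Program B final stack: [0]
Same: yes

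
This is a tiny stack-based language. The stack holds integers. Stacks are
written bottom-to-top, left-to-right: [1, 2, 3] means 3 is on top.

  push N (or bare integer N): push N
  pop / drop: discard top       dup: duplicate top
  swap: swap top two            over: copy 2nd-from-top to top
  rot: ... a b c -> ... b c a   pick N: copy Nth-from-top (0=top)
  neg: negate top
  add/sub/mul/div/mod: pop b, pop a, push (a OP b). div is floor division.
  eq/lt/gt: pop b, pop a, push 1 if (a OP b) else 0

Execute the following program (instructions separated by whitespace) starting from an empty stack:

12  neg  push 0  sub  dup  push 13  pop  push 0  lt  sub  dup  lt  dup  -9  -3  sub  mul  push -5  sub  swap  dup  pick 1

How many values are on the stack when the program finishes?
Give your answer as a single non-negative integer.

After 'push 12': stack = [12] (depth 1)
After 'neg': stack = [-12] (depth 1)
After 'push 0': stack = [-12, 0] (depth 2)
After 'sub': stack = [-12] (depth 1)
After 'dup': stack = [-12, -12] (depth 2)
After 'push 13': stack = [-12, -12, 13] (depth 3)
After 'pop': stack = [-12, -12] (depth 2)
After 'push 0': stack = [-12, -12, 0] (depth 3)
After 'lt': stack = [-12, 1] (depth 2)
After 'sub': stack = [-13] (depth 1)
  ...
After 'dup': stack = [0, 0] (depth 2)
After 'push -9': stack = [0, 0, -9] (depth 3)
After 'push -3': stack = [0, 0, -9, -3] (depth 4)
After 'sub': stack = [0, 0, -6] (depth 3)
After 'mul': stack = [0, 0] (depth 2)
After 'push -5': stack = [0, 0, -5] (depth 3)
After 'sub': stack = [0, 5] (depth 2)
After 'swap': stack = [5, 0] (depth 2)
After 'dup': stack = [5, 0, 0] (depth 3)
After 'pick 1': stack = [5, 0, 0, 0] (depth 4)

Answer: 4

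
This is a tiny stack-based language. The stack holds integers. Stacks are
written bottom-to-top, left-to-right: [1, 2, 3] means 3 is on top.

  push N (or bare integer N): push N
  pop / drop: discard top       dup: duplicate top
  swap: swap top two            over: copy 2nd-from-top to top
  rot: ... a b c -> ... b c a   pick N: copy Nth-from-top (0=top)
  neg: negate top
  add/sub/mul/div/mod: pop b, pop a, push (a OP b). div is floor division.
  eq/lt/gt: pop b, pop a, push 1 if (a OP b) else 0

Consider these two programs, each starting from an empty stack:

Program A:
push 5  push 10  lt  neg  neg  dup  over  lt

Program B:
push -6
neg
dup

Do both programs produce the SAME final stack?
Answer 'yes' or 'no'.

Program A trace:
  After 'push 5': [5]
  After 'push 10': [5, 10]
  After 'lt': [1]
  After 'neg': [-1]
  After 'neg': [1]
  After 'dup': [1, 1]
  After 'over': [1, 1, 1]
  After 'lt': [1, 0]
Program A final stack: [1, 0]

Program B trace:
  After 'push -6': [-6]
  After 'neg': [6]
  After 'dup': [6, 6]
Program B final stack: [6, 6]
Same: no

Answer: no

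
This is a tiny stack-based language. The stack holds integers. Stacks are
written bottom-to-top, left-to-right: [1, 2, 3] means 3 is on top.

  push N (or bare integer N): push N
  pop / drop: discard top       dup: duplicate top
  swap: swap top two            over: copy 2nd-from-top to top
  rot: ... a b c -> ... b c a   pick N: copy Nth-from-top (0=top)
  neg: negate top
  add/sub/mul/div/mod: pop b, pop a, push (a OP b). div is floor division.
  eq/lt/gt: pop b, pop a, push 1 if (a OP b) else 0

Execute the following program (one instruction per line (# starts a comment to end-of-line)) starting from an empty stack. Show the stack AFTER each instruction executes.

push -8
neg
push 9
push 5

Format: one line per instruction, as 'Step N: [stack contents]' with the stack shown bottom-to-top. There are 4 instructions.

Step 1: [-8]
Step 2: [8]
Step 3: [8, 9]
Step 4: [8, 9, 5]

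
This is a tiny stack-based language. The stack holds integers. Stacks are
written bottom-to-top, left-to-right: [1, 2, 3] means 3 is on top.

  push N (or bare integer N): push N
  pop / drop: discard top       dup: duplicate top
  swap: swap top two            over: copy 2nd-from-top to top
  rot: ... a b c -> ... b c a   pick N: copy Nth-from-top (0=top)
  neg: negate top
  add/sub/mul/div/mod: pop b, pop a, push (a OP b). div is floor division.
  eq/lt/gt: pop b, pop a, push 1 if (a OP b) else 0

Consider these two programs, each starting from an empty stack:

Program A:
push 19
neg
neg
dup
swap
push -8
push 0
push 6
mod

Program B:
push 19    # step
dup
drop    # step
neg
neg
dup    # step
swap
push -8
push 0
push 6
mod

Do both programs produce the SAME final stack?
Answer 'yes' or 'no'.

Answer: yes

Derivation:
Program A trace:
  After 'push 19': [19]
  After 'neg': [-19]
  After 'neg': [19]
  After 'dup': [19, 19]
  After 'swap': [19, 19]
  After 'push -8': [19, 19, -8]
  After 'push 0': [19, 19, -8, 0]
  After 'push 6': [19, 19, -8, 0, 6]
  After 'mod': [19, 19, -8, 0]
Program A final stack: [19, 19, -8, 0]

Program B trace:
  After 'push 19': [19]
  After 'dup': [19, 19]
  After 'drop': [19]
  After 'neg': [-19]
  After 'neg': [19]
  After 'dup': [19, 19]
  After 'swap': [19, 19]
  After 'push -8': [19, 19, -8]
  After 'push 0': [19, 19, -8, 0]
  After 'push 6': [19, 19, -8, 0, 6]
  After 'mod': [19, 19, -8, 0]
Program B final stack: [19, 19, -8, 0]
Same: yes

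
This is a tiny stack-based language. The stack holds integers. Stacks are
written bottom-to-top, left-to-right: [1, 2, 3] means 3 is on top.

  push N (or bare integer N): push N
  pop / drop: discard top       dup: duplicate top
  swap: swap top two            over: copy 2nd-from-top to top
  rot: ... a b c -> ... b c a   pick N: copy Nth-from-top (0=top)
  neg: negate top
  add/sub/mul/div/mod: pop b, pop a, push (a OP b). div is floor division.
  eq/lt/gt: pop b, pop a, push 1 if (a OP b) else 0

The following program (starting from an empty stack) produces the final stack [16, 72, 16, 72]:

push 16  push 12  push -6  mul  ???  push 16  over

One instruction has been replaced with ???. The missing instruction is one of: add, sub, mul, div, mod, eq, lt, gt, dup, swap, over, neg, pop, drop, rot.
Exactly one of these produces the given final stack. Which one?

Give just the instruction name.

Answer: neg

Derivation:
Stack before ???: [16, -72]
Stack after ???:  [16, 72]
The instruction that transforms [16, -72] -> [16, 72] is: neg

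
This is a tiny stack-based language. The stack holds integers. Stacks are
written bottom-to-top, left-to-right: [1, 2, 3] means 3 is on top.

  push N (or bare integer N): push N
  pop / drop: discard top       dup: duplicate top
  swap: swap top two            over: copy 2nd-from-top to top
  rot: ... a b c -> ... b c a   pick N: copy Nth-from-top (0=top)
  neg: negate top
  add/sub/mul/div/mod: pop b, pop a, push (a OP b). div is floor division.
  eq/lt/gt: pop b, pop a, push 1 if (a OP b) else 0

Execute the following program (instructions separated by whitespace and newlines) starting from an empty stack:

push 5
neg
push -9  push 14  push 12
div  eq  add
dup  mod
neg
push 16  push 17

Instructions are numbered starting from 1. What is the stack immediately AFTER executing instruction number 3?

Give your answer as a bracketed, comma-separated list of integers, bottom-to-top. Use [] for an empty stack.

Answer: [-5, -9]

Derivation:
Step 1 ('push 5'): [5]
Step 2 ('neg'): [-5]
Step 3 ('push -9'): [-5, -9]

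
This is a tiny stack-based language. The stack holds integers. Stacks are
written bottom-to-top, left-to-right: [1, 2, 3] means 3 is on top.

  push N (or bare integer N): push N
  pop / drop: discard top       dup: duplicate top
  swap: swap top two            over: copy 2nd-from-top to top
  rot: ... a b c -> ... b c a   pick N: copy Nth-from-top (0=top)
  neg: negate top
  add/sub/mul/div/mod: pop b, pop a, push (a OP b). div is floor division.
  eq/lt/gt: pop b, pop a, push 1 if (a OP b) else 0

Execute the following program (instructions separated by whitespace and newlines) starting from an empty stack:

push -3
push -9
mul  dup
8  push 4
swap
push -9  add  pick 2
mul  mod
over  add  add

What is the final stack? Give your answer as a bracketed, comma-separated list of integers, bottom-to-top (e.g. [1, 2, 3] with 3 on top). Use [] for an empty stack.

Answer: [27, 31]

Derivation:
After 'push -3': [-3]
After 'push -9': [-3, -9]
After 'mul': [27]
After 'dup': [27, 27]
After 'push 8': [27, 27, 8]
After 'push 4': [27, 27, 8, 4]
After 'swap': [27, 27, 4, 8]
After 'push -9': [27, 27, 4, 8, -9]
After 'add': [27, 27, 4, -1]
After 'pick 2': [27, 27, 4, -1, 27]
After 'mul': [27, 27, 4, -27]
After 'mod': [27, 27, -23]
After 'over': [27, 27, -23, 27]
After 'add': [27, 27, 4]
After 'add': [27, 31]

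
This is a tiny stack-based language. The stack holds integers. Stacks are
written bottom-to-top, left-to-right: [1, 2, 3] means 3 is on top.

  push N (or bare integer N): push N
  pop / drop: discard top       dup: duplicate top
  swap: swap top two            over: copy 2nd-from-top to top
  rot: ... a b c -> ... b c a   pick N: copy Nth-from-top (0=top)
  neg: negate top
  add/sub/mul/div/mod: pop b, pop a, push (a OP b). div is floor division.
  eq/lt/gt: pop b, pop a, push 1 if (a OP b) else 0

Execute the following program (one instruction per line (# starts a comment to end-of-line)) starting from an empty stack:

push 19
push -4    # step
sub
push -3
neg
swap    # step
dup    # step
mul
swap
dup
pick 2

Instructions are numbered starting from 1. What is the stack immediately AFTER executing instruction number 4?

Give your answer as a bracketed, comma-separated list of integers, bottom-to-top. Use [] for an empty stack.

Answer: [23, -3]

Derivation:
Step 1 ('push 19'): [19]
Step 2 ('push -4'): [19, -4]
Step 3 ('sub'): [23]
Step 4 ('push -3'): [23, -3]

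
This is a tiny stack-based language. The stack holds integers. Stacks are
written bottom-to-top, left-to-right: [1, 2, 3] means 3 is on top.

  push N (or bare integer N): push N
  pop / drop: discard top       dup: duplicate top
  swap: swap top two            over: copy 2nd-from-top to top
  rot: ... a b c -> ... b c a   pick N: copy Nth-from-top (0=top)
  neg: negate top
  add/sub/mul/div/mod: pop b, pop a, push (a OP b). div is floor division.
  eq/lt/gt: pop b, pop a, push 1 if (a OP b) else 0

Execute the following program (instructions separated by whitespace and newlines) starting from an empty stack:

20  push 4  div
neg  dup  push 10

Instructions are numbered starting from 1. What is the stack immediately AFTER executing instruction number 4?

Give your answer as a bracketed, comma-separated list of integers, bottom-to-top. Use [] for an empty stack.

Step 1 ('20'): [20]
Step 2 ('push 4'): [20, 4]
Step 3 ('div'): [5]
Step 4 ('neg'): [-5]

Answer: [-5]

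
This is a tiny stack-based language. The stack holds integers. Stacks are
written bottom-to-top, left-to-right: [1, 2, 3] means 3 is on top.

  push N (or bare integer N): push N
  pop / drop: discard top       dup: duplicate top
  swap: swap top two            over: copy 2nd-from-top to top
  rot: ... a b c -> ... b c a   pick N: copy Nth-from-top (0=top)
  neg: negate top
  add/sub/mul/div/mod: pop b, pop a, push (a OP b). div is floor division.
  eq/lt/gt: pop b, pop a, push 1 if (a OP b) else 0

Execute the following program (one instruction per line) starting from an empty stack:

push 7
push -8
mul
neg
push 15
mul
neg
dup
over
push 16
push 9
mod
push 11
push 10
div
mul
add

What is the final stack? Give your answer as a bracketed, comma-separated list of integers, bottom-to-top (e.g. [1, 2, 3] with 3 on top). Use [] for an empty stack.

After 'push 7': [7]
After 'push -8': [7, -8]
After 'mul': [-56]
After 'neg': [56]
After 'push 15': [56, 15]
After 'mul': [840]
After 'neg': [-840]
After 'dup': [-840, -840]
After 'over': [-840, -840, -840]
After 'push 16': [-840, -840, -840, 16]
After 'push 9': [-840, -840, -840, 16, 9]
After 'mod': [-840, -840, -840, 7]
After 'push 11': [-840, -840, -840, 7, 11]
After 'push 10': [-840, -840, -840, 7, 11, 10]
After 'div': [-840, -840, -840, 7, 1]
After 'mul': [-840, -840, -840, 7]
After 'add': [-840, -840, -833]

Answer: [-840, -840, -833]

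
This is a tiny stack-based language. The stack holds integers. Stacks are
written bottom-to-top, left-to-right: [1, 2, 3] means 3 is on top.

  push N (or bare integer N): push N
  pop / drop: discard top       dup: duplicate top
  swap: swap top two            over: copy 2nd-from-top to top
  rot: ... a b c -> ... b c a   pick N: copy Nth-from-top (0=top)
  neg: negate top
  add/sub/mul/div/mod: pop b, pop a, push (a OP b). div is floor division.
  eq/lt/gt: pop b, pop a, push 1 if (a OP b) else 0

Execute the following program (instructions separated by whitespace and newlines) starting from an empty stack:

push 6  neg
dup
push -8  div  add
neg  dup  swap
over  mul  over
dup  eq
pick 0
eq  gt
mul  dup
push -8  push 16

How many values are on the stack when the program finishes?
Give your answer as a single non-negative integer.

After 'push 6': stack = [6] (depth 1)
After 'neg': stack = [-6] (depth 1)
After 'dup': stack = [-6, -6] (depth 2)
After 'push -8': stack = [-6, -6, -8] (depth 3)
After 'div': stack = [-6, 0] (depth 2)
After 'add': stack = [-6] (depth 1)
After 'neg': stack = [6] (depth 1)
After 'dup': stack = [6, 6] (depth 2)
After 'swap': stack = [6, 6] (depth 2)
After 'over': stack = [6, 6, 6] (depth 3)
  ...
After 'over': stack = [6, 36, 6] (depth 3)
After 'dup': stack = [6, 36, 6, 6] (depth 4)
After 'eq': stack = [6, 36, 1] (depth 3)
After 'pick 0': stack = [6, 36, 1, 1] (depth 4)
After 'eq': stack = [6, 36, 1] (depth 3)
After 'gt': stack = [6, 1] (depth 2)
After 'mul': stack = [6] (depth 1)
After 'dup': stack = [6, 6] (depth 2)
After 'push -8': stack = [6, 6, -8] (depth 3)
After 'push 16': stack = [6, 6, -8, 16] (depth 4)

Answer: 4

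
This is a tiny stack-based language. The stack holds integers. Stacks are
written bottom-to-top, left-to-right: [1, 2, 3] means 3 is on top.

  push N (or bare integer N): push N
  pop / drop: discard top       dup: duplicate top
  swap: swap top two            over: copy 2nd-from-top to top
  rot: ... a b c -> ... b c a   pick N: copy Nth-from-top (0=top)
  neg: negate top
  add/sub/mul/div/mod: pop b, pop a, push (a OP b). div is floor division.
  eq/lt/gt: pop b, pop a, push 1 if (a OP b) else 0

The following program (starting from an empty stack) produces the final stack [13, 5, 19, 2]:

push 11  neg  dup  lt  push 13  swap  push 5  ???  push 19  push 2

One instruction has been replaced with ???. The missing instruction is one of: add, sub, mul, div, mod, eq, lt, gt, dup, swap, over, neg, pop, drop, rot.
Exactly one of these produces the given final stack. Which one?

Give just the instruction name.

Answer: add

Derivation:
Stack before ???: [13, 0, 5]
Stack after ???:  [13, 5]
The instruction that transforms [13, 0, 5] -> [13, 5] is: add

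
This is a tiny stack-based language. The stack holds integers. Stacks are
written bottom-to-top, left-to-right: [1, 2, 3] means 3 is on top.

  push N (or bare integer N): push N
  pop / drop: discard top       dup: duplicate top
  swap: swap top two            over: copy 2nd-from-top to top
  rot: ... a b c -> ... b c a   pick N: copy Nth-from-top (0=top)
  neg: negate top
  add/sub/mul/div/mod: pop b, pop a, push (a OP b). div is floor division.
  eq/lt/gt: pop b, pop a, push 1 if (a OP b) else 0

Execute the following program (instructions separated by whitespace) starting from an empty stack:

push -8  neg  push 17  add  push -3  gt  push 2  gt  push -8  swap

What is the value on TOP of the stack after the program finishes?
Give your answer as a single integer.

Answer: 0

Derivation:
After 'push -8': [-8]
After 'neg': [8]
After 'push 17': [8, 17]
After 'add': [25]
After 'push -3': [25, -3]
After 'gt': [1]
After 'push 2': [1, 2]
After 'gt': [0]
After 'push -8': [0, -8]
After 'swap': [-8, 0]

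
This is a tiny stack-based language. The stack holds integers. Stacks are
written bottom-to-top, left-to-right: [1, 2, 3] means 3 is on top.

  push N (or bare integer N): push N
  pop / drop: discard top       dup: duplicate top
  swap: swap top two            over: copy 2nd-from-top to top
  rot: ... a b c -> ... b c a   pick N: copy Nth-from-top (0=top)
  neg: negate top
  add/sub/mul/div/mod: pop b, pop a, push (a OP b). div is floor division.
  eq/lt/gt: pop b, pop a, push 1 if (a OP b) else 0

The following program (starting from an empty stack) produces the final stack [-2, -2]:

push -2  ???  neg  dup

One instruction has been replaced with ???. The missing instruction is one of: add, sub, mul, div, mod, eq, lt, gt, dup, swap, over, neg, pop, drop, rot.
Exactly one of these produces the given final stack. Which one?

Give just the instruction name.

Answer: neg

Derivation:
Stack before ???: [-2]
Stack after ???:  [2]
The instruction that transforms [-2] -> [2] is: neg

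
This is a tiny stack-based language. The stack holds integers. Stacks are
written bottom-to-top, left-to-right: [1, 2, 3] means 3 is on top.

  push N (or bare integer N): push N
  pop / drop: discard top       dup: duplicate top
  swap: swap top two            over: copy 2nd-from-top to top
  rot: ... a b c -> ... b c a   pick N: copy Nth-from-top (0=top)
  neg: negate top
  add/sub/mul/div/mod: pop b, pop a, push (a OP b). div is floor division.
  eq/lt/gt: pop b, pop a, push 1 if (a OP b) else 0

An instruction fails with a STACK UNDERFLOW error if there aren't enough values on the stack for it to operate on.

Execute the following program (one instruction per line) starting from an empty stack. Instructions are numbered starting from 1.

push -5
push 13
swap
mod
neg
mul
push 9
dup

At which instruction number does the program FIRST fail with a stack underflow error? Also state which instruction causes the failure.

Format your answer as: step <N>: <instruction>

Step 1 ('push -5'): stack = [-5], depth = 1
Step 2 ('push 13'): stack = [-5, 13], depth = 2
Step 3 ('swap'): stack = [13, -5], depth = 2
Step 4 ('mod'): stack = [-2], depth = 1
Step 5 ('neg'): stack = [2], depth = 1
Step 6 ('mul'): needs 2 value(s) but depth is 1 — STACK UNDERFLOW

Answer: step 6: mul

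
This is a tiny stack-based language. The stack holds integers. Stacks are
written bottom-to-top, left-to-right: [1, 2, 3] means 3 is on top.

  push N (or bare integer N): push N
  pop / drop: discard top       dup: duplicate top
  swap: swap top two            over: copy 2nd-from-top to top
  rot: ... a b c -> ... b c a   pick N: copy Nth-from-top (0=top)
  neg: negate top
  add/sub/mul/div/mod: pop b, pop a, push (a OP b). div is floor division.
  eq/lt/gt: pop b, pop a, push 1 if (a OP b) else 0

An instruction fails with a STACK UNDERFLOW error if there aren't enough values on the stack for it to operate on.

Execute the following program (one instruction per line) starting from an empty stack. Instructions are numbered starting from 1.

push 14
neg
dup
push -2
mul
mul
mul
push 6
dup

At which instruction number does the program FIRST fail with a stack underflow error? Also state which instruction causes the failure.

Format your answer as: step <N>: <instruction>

Answer: step 7: mul

Derivation:
Step 1 ('push 14'): stack = [14], depth = 1
Step 2 ('neg'): stack = [-14], depth = 1
Step 3 ('dup'): stack = [-14, -14], depth = 2
Step 4 ('push -2'): stack = [-14, -14, -2], depth = 3
Step 5 ('mul'): stack = [-14, 28], depth = 2
Step 6 ('mul'): stack = [-392], depth = 1
Step 7 ('mul'): needs 2 value(s) but depth is 1 — STACK UNDERFLOW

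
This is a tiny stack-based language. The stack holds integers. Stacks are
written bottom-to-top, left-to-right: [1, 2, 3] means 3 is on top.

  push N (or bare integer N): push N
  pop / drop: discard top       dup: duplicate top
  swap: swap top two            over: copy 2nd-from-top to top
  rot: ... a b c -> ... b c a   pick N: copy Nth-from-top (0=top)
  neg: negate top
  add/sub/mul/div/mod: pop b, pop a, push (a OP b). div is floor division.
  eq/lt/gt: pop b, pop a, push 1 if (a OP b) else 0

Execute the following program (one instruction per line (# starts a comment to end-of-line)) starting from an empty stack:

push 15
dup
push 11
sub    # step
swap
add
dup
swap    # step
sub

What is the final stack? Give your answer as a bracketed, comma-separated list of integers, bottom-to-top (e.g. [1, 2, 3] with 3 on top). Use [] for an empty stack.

After 'push 15': [15]
After 'dup': [15, 15]
After 'push 11': [15, 15, 11]
After 'sub': [15, 4]
After 'swap': [4, 15]
After 'add': [19]
After 'dup': [19, 19]
After 'swap': [19, 19]
After 'sub': [0]

Answer: [0]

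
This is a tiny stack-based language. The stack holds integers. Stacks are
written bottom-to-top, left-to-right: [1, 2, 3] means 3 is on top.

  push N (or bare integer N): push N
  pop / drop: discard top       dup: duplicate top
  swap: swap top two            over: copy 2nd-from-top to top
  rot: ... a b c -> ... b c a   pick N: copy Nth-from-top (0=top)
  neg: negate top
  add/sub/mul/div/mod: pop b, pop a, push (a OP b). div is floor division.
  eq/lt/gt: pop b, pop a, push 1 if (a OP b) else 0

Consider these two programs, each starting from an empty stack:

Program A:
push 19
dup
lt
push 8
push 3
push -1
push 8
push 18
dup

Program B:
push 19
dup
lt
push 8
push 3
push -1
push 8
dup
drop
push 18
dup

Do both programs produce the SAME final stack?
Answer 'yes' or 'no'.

Answer: yes

Derivation:
Program A trace:
  After 'push 19': [19]
  After 'dup': [19, 19]
  After 'lt': [0]
  After 'push 8': [0, 8]
  After 'push 3': [0, 8, 3]
  After 'push -1': [0, 8, 3, -1]
  After 'push 8': [0, 8, 3, -1, 8]
  After 'push 18': [0, 8, 3, -1, 8, 18]
  After 'dup': [0, 8, 3, -1, 8, 18, 18]
Program A final stack: [0, 8, 3, -1, 8, 18, 18]

Program B trace:
  After 'push 19': [19]
  After 'dup': [19, 19]
  After 'lt': [0]
  After 'push 8': [0, 8]
  After 'push 3': [0, 8, 3]
  After 'push -1': [0, 8, 3, -1]
  After 'push 8': [0, 8, 3, -1, 8]
  After 'dup': [0, 8, 3, -1, 8, 8]
  After 'drop': [0, 8, 3, -1, 8]
  After 'push 18': [0, 8, 3, -1, 8, 18]
  After 'dup': [0, 8, 3, -1, 8, 18, 18]
Program B final stack: [0, 8, 3, -1, 8, 18, 18]
Same: yes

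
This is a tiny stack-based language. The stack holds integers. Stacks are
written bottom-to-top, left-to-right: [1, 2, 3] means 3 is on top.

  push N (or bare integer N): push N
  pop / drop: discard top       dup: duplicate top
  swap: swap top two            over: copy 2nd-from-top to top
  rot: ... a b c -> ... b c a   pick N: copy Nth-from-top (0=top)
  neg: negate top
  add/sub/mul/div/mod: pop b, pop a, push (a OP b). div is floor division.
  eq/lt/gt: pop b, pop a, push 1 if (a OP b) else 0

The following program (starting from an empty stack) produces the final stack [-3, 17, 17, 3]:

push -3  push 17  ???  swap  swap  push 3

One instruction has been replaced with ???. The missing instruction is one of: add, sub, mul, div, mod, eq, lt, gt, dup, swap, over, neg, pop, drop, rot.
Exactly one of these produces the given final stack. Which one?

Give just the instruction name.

Stack before ???: [-3, 17]
Stack after ???:  [-3, 17, 17]
The instruction that transforms [-3, 17] -> [-3, 17, 17] is: dup

Answer: dup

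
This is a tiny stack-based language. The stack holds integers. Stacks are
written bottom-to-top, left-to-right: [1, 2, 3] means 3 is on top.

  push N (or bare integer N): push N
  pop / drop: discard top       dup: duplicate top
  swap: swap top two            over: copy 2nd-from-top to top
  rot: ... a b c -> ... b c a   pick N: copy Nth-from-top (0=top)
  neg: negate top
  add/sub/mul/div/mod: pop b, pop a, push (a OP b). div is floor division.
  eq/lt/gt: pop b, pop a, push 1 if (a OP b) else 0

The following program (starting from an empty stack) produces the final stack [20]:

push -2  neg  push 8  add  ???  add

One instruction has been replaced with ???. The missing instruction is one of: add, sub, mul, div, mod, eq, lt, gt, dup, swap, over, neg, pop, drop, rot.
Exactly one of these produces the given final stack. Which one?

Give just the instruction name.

Answer: dup

Derivation:
Stack before ???: [10]
Stack after ???:  [10, 10]
The instruction that transforms [10] -> [10, 10] is: dup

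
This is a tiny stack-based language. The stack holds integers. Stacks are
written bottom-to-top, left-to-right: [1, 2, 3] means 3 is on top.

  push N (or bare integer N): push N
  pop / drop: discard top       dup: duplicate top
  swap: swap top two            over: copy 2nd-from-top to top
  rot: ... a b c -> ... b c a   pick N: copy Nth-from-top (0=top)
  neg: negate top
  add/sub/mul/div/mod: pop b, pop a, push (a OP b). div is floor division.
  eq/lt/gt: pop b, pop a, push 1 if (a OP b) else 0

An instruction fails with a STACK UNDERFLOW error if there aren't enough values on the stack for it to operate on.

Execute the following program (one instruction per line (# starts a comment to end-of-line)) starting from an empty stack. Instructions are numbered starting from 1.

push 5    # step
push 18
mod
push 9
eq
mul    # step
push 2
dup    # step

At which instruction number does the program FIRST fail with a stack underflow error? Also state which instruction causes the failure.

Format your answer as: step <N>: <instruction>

Step 1 ('push 5'): stack = [5], depth = 1
Step 2 ('push 18'): stack = [5, 18], depth = 2
Step 3 ('mod'): stack = [5], depth = 1
Step 4 ('push 9'): stack = [5, 9], depth = 2
Step 5 ('eq'): stack = [0], depth = 1
Step 6 ('mul'): needs 2 value(s) but depth is 1 — STACK UNDERFLOW

Answer: step 6: mul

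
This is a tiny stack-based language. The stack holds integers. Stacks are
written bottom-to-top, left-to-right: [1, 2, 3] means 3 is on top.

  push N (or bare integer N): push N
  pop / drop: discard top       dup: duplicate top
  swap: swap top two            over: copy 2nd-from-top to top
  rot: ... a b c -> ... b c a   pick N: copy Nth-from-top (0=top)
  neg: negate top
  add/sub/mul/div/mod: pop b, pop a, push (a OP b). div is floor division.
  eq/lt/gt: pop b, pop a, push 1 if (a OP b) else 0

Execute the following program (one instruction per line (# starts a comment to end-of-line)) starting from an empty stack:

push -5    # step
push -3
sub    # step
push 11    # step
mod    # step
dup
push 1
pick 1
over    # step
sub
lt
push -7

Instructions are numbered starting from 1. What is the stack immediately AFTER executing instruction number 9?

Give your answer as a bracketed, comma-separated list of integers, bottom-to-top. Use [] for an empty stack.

Answer: [9, 9, 1, 9, 1]

Derivation:
Step 1 ('push -5'): [-5]
Step 2 ('push -3'): [-5, -3]
Step 3 ('sub'): [-2]
Step 4 ('push 11'): [-2, 11]
Step 5 ('mod'): [9]
Step 6 ('dup'): [9, 9]
Step 7 ('push 1'): [9, 9, 1]
Step 8 ('pick 1'): [9, 9, 1, 9]
Step 9 ('over'): [9, 9, 1, 9, 1]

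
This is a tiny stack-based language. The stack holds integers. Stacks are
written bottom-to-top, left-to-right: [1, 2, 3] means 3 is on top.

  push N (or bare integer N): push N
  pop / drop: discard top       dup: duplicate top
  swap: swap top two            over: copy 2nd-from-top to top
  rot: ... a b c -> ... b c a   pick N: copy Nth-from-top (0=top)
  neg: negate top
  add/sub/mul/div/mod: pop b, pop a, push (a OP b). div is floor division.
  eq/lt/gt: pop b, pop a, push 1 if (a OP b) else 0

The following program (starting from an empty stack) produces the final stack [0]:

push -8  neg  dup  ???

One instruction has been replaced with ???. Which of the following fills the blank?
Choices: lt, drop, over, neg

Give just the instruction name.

Answer: lt

Derivation:
Stack before ???: [8, 8]
Stack after ???:  [0]
Checking each choice:
  lt: MATCH
  drop: produces [8]
  over: produces [8, 8, 8]
  neg: produces [8, -8]


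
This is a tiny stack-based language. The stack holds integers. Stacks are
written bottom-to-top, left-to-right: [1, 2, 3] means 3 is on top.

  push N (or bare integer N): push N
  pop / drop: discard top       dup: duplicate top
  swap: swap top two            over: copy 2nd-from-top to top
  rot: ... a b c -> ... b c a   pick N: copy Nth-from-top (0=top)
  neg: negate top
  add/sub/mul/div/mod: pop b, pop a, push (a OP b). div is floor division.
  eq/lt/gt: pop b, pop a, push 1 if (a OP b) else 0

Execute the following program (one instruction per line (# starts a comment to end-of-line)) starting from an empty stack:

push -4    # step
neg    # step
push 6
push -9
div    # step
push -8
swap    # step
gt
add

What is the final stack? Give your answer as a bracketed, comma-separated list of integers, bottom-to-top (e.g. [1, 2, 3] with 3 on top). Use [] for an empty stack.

Answer: [4]

Derivation:
After 'push -4': [-4]
After 'neg': [4]
After 'push 6': [4, 6]
After 'push -9': [4, 6, -9]
After 'div': [4, -1]
After 'push -8': [4, -1, -8]
After 'swap': [4, -8, -1]
After 'gt': [4, 0]
After 'add': [4]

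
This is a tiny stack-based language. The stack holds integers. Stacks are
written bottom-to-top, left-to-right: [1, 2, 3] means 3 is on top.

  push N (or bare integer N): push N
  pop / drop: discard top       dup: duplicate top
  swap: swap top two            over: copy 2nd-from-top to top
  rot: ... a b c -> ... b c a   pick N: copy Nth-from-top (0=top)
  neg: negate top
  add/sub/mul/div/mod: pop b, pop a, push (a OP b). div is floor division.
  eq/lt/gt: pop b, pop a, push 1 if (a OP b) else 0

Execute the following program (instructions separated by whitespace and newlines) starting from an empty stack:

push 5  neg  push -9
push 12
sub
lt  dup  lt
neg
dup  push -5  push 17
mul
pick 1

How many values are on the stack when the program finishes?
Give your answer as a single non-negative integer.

After 'push 5': stack = [5] (depth 1)
After 'neg': stack = [-5] (depth 1)
After 'push -9': stack = [-5, -9] (depth 2)
After 'push 12': stack = [-5, -9, 12] (depth 3)
After 'sub': stack = [-5, -21] (depth 2)
After 'lt': stack = [0] (depth 1)
After 'dup': stack = [0, 0] (depth 2)
After 'lt': stack = [0] (depth 1)
After 'neg': stack = [0] (depth 1)
After 'dup': stack = [0, 0] (depth 2)
After 'push -5': stack = [0, 0, -5] (depth 3)
After 'push 17': stack = [0, 0, -5, 17] (depth 4)
After 'mul': stack = [0, 0, -85] (depth 3)
After 'pick 1': stack = [0, 0, -85, 0] (depth 4)

Answer: 4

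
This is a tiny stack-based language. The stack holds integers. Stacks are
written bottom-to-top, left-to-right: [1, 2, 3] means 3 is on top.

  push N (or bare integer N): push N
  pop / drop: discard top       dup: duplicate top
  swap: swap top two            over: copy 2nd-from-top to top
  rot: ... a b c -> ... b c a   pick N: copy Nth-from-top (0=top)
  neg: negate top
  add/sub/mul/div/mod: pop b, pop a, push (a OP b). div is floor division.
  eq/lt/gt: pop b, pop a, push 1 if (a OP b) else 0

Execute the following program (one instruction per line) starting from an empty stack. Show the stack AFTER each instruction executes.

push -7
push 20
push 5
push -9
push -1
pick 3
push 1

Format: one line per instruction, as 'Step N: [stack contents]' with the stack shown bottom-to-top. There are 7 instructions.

Step 1: [-7]
Step 2: [-7, 20]
Step 3: [-7, 20, 5]
Step 4: [-7, 20, 5, -9]
Step 5: [-7, 20, 5, -9, -1]
Step 6: [-7, 20, 5, -9, -1, 20]
Step 7: [-7, 20, 5, -9, -1, 20, 1]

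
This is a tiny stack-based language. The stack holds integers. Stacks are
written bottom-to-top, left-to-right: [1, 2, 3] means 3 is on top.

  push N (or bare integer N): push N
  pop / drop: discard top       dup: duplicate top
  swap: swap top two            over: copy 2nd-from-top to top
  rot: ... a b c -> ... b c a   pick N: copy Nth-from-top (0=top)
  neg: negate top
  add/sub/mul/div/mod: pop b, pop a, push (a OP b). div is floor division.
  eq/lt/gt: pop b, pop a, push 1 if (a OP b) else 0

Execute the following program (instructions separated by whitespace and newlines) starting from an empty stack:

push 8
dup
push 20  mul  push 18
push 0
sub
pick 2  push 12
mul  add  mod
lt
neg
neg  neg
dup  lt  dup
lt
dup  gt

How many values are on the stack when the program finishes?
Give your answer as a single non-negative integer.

After 'push 8': stack = [8] (depth 1)
After 'dup': stack = [8, 8] (depth 2)
After 'push 20': stack = [8, 8, 20] (depth 3)
After 'mul': stack = [8, 160] (depth 2)
After 'push 18': stack = [8, 160, 18] (depth 3)
After 'push 0': stack = [8, 160, 18, 0] (depth 4)
After 'sub': stack = [8, 160, 18] (depth 3)
After 'pick 2': stack = [8, 160, 18, 8] (depth 4)
After 'push 12': stack = [8, 160, 18, 8, 12] (depth 5)
After 'mul': stack = [8, 160, 18, 96] (depth 4)
  ...
After 'lt': stack = [1] (depth 1)
After 'neg': stack = [-1] (depth 1)
After 'neg': stack = [1] (depth 1)
After 'neg': stack = [-1] (depth 1)
After 'dup': stack = [-1, -1] (depth 2)
After 'lt': stack = [0] (depth 1)
After 'dup': stack = [0, 0] (depth 2)
After 'lt': stack = [0] (depth 1)
After 'dup': stack = [0, 0] (depth 2)
After 'gt': stack = [0] (depth 1)

Answer: 1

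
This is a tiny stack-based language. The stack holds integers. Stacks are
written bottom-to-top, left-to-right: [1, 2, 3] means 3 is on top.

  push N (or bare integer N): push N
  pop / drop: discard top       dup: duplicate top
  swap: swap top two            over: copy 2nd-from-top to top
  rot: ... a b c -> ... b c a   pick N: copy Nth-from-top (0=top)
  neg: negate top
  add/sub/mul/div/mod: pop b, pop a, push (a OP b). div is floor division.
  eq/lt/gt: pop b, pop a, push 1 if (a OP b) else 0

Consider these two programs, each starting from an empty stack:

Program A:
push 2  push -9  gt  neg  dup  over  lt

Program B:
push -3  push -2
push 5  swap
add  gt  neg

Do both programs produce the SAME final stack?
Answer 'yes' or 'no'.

Program A trace:
  After 'push 2': [2]
  After 'push -9': [2, -9]
  After 'gt': [1]
  After 'neg': [-1]
  After 'dup': [-1, -1]
  After 'over': [-1, -1, -1]
  After 'lt': [-1, 0]
Program A final stack: [-1, 0]

Program B trace:
  After 'push -3': [-3]
  After 'push -2': [-3, -2]
  After 'push 5': [-3, -2, 5]
  After 'swap': [-3, 5, -2]
  After 'add': [-3, 3]
  After 'gt': [0]
  After 'neg': [0]
Program B final stack: [0]
Same: no

Answer: no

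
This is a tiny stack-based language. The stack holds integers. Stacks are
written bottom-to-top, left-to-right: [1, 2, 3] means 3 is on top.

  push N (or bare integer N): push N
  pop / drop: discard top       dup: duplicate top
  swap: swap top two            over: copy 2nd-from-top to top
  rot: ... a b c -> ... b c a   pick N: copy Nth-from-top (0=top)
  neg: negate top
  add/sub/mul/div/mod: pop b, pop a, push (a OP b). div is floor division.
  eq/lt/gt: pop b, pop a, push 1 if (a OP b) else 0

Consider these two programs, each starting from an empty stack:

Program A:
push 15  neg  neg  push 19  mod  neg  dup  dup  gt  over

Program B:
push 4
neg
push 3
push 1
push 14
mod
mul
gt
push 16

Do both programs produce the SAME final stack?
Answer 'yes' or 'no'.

Program A trace:
  After 'push 15': [15]
  After 'neg': [-15]
  After 'neg': [15]
  After 'push 19': [15, 19]
  After 'mod': [15]
  After 'neg': [-15]
  After 'dup': [-15, -15]
  After 'dup': [-15, -15, -15]
  After 'gt': [-15, 0]
  After 'over': [-15, 0, -15]
Program A final stack: [-15, 0, -15]

Program B trace:
  After 'push 4': [4]
  After 'neg': [-4]
  After 'push 3': [-4, 3]
  After 'push 1': [-4, 3, 1]
  After 'push 14': [-4, 3, 1, 14]
  After 'mod': [-4, 3, 1]
  After 'mul': [-4, 3]
  After 'gt': [0]
  After 'push 16': [0, 16]
Program B final stack: [0, 16]
Same: no

Answer: no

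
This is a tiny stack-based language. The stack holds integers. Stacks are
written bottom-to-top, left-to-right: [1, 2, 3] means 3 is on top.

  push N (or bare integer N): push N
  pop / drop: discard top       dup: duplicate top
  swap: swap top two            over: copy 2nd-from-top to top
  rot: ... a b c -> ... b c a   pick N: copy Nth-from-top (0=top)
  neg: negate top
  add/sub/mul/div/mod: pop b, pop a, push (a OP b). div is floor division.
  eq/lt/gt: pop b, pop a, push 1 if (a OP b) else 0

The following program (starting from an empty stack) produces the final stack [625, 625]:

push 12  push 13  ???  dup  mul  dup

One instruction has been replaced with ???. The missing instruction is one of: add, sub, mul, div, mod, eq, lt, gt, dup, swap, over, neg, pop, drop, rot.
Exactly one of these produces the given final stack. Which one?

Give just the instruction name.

Answer: add

Derivation:
Stack before ???: [12, 13]
Stack after ???:  [25]
The instruction that transforms [12, 13] -> [25] is: add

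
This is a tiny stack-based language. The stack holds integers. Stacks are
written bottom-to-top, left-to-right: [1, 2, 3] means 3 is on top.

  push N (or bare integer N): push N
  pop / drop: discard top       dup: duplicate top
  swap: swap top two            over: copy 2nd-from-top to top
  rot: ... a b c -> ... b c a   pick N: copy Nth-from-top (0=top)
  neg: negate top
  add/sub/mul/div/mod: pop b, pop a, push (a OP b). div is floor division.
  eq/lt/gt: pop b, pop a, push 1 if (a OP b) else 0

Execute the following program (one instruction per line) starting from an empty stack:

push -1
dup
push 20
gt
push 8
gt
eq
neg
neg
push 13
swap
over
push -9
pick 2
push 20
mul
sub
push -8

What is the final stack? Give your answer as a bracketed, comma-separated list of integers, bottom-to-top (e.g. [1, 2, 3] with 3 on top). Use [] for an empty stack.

After 'push -1': [-1]
After 'dup': [-1, -1]
After 'push 20': [-1, -1, 20]
After 'gt': [-1, 0]
After 'push 8': [-1, 0, 8]
After 'gt': [-1, 0]
After 'eq': [0]
After 'neg': [0]
After 'neg': [0]
After 'push 13': [0, 13]
After 'swap': [13, 0]
After 'over': [13, 0, 13]
After 'push -9': [13, 0, 13, -9]
After 'pick 2': [13, 0, 13, -9, 0]
After 'push 20': [13, 0, 13, -9, 0, 20]
After 'mul': [13, 0, 13, -9, 0]
After 'sub': [13, 0, 13, -9]
After 'push -8': [13, 0, 13, -9, -8]

Answer: [13, 0, 13, -9, -8]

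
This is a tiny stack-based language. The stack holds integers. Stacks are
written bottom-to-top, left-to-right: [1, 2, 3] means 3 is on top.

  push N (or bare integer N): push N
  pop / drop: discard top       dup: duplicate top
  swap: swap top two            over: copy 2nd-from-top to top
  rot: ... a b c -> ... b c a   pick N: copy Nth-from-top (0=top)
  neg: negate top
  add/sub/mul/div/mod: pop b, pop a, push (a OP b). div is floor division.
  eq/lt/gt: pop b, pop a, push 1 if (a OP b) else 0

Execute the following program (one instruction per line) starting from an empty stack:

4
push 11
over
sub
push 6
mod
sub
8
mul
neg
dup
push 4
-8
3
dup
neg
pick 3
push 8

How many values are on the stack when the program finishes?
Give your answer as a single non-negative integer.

After 'push 4': stack = [4] (depth 1)
After 'push 11': stack = [4, 11] (depth 2)
After 'over': stack = [4, 11, 4] (depth 3)
After 'sub': stack = [4, 7] (depth 2)
After 'push 6': stack = [4, 7, 6] (depth 3)
After 'mod': stack = [4, 1] (depth 2)
After 'sub': stack = [3] (depth 1)
After 'push 8': stack = [3, 8] (depth 2)
After 'mul': stack = [24] (depth 1)
After 'neg': stack = [-24] (depth 1)
After 'dup': stack = [-24, -24] (depth 2)
After 'push 4': stack = [-24, -24, 4] (depth 3)
After 'push -8': stack = [-24, -24, 4, -8] (depth 4)
After 'push 3': stack = [-24, -24, 4, -8, 3] (depth 5)
After 'dup': stack = [-24, -24, 4, -8, 3, 3] (depth 6)
After 'neg': stack = [-24, -24, 4, -8, 3, -3] (depth 6)
After 'pick 3': stack = [-24, -24, 4, -8, 3, -3, 4] (depth 7)
After 'push 8': stack = [-24, -24, 4, -8, 3, -3, 4, 8] (depth 8)

Answer: 8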